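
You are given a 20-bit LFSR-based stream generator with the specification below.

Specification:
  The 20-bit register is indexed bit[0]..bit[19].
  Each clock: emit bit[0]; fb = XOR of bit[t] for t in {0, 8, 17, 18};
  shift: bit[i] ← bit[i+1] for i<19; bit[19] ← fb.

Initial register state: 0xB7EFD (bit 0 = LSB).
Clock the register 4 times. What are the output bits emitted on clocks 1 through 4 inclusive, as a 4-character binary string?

reg_0 = 0xB7EFD
clock 1: out=1, reg = 0x5BF7E
clock 2: out=0, reg = 0x2DFBF
clock 3: out=1, reg = 0x96FDF
clock 4: out=1, reg = 0x4B7EF

1011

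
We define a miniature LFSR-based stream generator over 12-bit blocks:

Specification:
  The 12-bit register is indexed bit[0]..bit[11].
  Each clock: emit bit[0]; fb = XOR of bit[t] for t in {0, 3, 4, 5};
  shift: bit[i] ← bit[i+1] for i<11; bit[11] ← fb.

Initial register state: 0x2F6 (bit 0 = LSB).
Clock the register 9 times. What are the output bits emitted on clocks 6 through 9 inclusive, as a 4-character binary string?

1110

reg_0 = 0x2F6
clock 1: out=0, reg = 0x17B
clock 2: out=1, reg = 0x0BD
clock 3: out=1, reg = 0x05E
clock 4: out=0, reg = 0x02F
clock 5: out=1, reg = 0x817
clock 6: out=1, reg = 0x40B
clock 7: out=1, reg = 0x205
clock 8: out=1, reg = 0x902
clock 9: out=0, reg = 0x481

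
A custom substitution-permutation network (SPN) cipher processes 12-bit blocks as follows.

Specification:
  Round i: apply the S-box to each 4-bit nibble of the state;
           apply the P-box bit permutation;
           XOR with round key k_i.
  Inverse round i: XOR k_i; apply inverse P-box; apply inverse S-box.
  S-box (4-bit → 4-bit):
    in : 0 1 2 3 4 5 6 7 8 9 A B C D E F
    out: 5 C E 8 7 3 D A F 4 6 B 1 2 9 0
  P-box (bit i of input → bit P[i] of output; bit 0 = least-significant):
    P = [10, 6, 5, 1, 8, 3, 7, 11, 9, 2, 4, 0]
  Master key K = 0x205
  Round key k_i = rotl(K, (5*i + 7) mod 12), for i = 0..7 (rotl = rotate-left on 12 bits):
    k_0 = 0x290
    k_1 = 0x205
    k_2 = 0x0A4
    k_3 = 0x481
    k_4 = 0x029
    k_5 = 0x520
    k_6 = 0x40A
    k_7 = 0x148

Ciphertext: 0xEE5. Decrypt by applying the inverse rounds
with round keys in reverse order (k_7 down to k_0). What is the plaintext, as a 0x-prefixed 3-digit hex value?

s_0 = ciphertext = 0xEE5
s_1 = InvRound(s_0, k_7) = 0xB80
s_2 = InvRound(s_1, k_6) = 0xC8E
s_3 = InvRound(s_2, k_5) = 0xD81
s_4 = InvRound(s_3, k_4) = 0xF80
s_5 = InvRound(s_4, k_3) = 0xEEF
s_6 = InvRound(s_5, k_2) = 0xE7B
s_7 = InvRound(s_6, k_1) = 0xA78
s_8 = InvRound(s_7, k_0) = 0xF2A

0xF2A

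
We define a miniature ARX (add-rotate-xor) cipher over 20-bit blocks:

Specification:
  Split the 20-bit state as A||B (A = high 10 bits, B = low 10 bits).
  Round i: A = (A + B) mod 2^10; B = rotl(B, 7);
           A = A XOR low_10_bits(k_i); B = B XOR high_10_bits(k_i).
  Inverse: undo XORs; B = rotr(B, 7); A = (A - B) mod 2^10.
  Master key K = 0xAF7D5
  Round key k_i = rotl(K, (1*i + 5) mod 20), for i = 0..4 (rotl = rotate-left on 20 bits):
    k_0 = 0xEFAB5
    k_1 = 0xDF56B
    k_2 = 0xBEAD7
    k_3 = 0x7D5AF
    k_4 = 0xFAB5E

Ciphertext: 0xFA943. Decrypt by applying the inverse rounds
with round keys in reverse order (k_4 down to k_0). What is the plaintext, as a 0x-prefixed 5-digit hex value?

s_0 = ciphertext = 0xFA943
s_1 = InvRound(s_0, k_4) = 0xD9D4D
s_2 = InvRound(s_1, k_3) = 0x41DC1
s_3 = InvRound(s_2, k_2) = 0x7C9DE
s_4 = InvRound(s_3, k_1) = 0xDF11D
s_5 = InvRound(s_4, k_0) = 0x2B11D

0x2B11D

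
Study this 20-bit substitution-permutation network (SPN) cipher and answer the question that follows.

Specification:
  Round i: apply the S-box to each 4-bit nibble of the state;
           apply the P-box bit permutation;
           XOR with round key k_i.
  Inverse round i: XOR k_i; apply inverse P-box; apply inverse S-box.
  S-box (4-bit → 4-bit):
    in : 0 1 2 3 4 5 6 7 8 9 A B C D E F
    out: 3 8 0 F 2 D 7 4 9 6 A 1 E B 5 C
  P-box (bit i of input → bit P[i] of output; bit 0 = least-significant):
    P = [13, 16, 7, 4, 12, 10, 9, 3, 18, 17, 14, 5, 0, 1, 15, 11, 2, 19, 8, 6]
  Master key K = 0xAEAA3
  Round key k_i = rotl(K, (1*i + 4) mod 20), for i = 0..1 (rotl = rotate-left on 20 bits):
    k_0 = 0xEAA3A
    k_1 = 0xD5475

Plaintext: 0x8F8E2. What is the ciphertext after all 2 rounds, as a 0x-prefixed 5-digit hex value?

0x3EEBE

s_0 = plaintext = 0x8F8E2
s_1 = Round(s_0, k_0) = 0xA305E
s_2 = Round(s_1, k_1) = 0x3EEBE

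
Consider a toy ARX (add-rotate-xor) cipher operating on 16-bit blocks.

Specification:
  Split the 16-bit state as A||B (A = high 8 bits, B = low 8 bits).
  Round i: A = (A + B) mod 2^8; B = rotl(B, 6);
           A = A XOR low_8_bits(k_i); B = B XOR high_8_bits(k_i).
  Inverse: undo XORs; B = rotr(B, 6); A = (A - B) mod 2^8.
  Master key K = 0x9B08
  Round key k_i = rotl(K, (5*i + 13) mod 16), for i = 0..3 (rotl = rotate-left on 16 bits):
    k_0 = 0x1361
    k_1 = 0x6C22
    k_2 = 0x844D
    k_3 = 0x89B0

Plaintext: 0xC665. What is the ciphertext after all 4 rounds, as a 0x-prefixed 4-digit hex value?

s_0 = plaintext = 0xC665
s_1 = Round(s_0, k_0) = 0x4A4A
s_2 = Round(s_1, k_1) = 0xB6FE
s_3 = Round(s_2, k_2) = 0xF93B
s_4 = Round(s_3, k_3) = 0x8447

0x8447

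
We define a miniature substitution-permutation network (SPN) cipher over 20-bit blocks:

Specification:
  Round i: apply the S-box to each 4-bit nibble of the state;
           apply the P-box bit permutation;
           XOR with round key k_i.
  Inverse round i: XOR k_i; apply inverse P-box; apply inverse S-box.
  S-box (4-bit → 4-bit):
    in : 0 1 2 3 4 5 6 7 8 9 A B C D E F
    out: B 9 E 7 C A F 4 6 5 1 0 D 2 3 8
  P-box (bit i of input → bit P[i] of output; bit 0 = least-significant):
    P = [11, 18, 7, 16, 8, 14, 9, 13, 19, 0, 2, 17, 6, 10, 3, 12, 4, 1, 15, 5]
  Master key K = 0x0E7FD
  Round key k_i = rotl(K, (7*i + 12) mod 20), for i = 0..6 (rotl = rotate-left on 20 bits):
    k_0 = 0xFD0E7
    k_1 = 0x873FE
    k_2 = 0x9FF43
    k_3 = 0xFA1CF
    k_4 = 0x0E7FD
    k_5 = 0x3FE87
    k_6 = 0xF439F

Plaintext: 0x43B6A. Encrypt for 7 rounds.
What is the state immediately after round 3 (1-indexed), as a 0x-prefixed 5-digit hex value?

0xEF08A

s_0 = plaintext = 0x43B6A
s_1 = Round(s_0, k_0) = 0xF3F8F
s_2 = Round(s_1, k_1) = 0xB3596
s_3 = Round(s_2, k_2) = 0xEF08A
s_4 = Round(s_3, k_3) = 0x5FBDC
s_5 = Round(s_4, k_4) = 0x1BF5F
s_6 = Round(s_5, k_5) = 0x09EB7
s_7 = Round(s_6, k_6) = 0x74364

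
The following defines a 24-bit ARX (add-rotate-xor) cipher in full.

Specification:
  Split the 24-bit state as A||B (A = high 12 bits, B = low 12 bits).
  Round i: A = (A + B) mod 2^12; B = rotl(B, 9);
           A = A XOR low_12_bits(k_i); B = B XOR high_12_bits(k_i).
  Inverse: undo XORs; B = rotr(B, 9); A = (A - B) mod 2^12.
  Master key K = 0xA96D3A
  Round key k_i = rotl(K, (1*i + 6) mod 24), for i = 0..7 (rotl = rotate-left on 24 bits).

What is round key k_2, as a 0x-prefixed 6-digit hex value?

K = 0xA96D3A
k_0 = rotl(K, (1*0+6) mod 24) = rotl(K, 6) = 0x5B4EAA
k_1 = rotl(K, (1*1+6) mod 24) = rotl(K, 7) = 0xB69D54
k_2 = rotl(K, (1*2+6) mod 24) = rotl(K, 8) = 0x6D3AA9

0x6D3AA9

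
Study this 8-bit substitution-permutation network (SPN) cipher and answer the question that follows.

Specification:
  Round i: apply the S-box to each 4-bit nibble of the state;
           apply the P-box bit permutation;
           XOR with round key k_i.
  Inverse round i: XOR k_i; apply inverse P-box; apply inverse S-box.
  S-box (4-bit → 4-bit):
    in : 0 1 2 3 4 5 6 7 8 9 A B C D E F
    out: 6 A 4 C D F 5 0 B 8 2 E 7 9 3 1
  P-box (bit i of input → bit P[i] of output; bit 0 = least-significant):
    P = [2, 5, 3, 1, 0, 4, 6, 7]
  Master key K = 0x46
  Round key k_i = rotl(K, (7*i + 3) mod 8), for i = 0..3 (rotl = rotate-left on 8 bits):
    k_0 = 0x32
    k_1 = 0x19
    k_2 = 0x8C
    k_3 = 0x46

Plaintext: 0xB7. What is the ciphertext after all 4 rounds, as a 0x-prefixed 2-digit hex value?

s_0 = plaintext = 0xB7
s_1 = Round(s_0, k_0) = 0xE2
s_2 = Round(s_1, k_1) = 0x00
s_3 = Round(s_2, k_2) = 0xF4
s_4 = Round(s_3, k_3) = 0x49

0x49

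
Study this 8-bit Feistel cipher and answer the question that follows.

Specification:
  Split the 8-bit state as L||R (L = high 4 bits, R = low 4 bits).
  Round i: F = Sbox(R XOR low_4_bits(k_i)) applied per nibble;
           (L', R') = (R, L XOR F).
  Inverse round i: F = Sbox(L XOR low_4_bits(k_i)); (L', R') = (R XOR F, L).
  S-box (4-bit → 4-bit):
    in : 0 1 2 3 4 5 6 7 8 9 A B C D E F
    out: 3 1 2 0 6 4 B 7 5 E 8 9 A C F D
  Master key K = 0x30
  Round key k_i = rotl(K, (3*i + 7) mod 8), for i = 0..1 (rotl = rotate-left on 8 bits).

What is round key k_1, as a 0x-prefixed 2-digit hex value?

0xC0

K = 0x30
k_0 = rotl(K, (3*0+7) mod 8) = rotl(K, 7) = 0x18
k_1 = rotl(K, (3*1+7) mod 8) = rotl(K, 2) = 0xC0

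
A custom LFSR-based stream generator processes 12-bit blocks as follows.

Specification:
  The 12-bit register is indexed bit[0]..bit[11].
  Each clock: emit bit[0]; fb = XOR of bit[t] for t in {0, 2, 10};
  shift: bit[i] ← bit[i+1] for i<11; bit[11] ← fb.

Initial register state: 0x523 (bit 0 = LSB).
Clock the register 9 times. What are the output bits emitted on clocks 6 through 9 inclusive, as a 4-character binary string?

reg_0 = 0x523
clock 1: out=1, reg = 0x291
clock 2: out=1, reg = 0x948
clock 3: out=0, reg = 0x4A4
clock 4: out=0, reg = 0x252
clock 5: out=0, reg = 0x129
clock 6: out=1, reg = 0x894
clock 7: out=0, reg = 0xC4A
clock 8: out=0, reg = 0xE25
clock 9: out=1, reg = 0xF12

1001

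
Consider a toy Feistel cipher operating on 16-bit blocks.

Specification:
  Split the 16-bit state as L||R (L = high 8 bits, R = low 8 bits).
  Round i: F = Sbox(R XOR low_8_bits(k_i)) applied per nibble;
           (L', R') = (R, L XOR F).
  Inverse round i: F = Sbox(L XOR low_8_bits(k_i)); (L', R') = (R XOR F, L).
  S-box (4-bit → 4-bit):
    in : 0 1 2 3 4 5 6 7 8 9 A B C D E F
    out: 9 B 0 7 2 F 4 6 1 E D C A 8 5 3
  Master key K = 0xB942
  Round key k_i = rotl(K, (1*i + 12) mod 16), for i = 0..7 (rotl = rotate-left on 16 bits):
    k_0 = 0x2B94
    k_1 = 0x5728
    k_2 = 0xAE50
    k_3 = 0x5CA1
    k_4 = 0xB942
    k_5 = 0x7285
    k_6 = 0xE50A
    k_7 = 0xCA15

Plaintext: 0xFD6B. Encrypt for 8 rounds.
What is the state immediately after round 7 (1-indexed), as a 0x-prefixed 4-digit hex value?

s_0 = plaintext = 0xFD6B
s_1 = Round(s_0, k_0) = 0x6BCE
s_2 = Round(s_1, k_1) = 0xCE3F
s_3 = Round(s_2, k_2) = 0x3F8D
s_4 = Round(s_3, k_3) = 0x8D35
s_5 = Round(s_4, k_4) = 0x35EB
s_6 = Round(s_5, k_5) = 0xEB70
s_7 = Round(s_6, k_6) = 0x7086
s_8 = Round(s_7, k_7) = 0x8697

0x7086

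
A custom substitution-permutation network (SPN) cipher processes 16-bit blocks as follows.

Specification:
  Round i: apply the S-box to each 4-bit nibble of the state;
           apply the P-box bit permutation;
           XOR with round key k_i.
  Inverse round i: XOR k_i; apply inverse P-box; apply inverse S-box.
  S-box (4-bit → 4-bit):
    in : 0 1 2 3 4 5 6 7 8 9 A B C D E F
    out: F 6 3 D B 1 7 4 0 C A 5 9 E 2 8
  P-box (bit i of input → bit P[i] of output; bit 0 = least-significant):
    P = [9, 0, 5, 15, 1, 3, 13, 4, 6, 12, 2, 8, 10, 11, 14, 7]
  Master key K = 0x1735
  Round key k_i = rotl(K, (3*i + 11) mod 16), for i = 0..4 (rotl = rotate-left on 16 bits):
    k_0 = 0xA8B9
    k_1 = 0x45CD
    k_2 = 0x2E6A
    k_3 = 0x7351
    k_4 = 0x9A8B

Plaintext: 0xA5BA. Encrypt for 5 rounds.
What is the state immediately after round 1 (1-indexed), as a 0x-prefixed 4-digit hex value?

s_0 = plaintext = 0xA5BA
s_1 = Round(s_0, k_0) = 0x007A
s_2 = Round(s_1, k_1) = 0xB808
s_3 = Round(s_2, k_2) = 0x4A70
s_4 = Round(s_3, k_3) = 0xCCF0
s_5 = Round(s_4, k_4) = 0x1D7A

0x007A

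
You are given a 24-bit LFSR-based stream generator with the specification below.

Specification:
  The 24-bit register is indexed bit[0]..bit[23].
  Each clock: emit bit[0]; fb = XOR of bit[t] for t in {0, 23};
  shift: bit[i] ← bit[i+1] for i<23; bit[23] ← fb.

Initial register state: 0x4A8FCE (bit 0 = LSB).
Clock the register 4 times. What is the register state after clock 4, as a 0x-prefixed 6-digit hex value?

reg_0 = 0x4A8FCE
clock 1: out=0, reg = 0x2547E7
clock 2: out=1, reg = 0x92A3F3
clock 3: out=1, reg = 0x4951F9
clock 4: out=1, reg = 0xA4A8FC

0xA4A8FC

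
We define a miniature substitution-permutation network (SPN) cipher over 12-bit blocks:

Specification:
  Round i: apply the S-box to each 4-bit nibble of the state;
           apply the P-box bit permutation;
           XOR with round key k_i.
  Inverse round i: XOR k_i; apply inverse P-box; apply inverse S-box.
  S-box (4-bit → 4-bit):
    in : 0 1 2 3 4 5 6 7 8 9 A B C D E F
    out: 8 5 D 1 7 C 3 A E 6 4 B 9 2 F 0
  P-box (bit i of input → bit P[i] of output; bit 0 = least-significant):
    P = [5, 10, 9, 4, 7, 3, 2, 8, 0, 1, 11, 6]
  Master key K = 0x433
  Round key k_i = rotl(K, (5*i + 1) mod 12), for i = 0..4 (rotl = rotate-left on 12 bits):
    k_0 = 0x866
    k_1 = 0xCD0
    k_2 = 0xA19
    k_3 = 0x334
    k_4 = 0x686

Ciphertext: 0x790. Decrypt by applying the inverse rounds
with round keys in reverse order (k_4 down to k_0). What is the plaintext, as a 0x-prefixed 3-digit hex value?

0xCE3

s_0 = ciphertext = 0x790
s_1 = InvRound(s_0, k_4) = 0xD50
s_2 = InvRound(s_1, k_3) = 0x5A4
s_3 = InvRound(s_2, k_2) = 0x1EE
s_4 = InvRound(s_3, k_1) = 0x98B
s_5 = InvRound(s_4, k_0) = 0xCE3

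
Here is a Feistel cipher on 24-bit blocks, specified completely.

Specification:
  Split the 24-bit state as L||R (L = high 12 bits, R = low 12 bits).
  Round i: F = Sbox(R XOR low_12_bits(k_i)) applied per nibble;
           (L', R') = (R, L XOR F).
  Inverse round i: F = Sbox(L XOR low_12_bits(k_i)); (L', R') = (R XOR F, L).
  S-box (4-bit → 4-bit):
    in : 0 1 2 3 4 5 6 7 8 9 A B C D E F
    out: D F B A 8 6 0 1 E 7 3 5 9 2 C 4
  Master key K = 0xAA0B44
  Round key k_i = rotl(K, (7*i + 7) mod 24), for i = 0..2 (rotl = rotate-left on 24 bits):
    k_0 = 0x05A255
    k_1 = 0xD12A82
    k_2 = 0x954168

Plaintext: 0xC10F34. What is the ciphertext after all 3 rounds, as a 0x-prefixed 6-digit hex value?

0x746EA3

s_0 = plaintext = 0xC10F34
s_1 = Round(s_0, k_0) = 0xF34E1F
s_2 = Round(s_1, k_1) = 0xE1F746
s_3 = Round(s_2, k_2) = 0x746EA3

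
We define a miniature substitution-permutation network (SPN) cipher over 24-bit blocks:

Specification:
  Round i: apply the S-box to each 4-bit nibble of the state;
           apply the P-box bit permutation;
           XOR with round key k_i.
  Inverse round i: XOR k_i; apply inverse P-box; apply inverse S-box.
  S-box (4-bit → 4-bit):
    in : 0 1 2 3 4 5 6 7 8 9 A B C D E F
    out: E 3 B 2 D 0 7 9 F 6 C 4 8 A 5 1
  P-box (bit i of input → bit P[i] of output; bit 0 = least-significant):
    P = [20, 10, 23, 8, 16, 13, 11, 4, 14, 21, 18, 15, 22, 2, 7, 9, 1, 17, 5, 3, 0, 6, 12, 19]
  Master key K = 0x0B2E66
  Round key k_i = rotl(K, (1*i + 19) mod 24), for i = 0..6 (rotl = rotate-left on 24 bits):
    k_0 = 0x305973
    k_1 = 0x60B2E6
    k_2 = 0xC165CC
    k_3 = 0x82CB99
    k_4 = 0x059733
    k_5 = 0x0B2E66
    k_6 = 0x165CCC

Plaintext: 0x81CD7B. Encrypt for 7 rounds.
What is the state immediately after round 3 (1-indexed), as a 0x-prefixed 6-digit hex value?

s_0 = plaintext = 0x81CD7B
s_1 = Round(s_0, k_0) = 0x9BCB20
s_2 = Round(s_1, k_1) = 0xE58596
s_3 = Round(s_2, k_2) = 0x115B49
s_4 = Round(s_3, k_3) = 0x05C7CA
s_5 = Round(s_4, k_4) = 0x8D4463
s_6 = Round(s_5, k_5) = 0x44D0AF
s_7 = Round(s_6, k_6) = 0x2AC6F3

0x115B49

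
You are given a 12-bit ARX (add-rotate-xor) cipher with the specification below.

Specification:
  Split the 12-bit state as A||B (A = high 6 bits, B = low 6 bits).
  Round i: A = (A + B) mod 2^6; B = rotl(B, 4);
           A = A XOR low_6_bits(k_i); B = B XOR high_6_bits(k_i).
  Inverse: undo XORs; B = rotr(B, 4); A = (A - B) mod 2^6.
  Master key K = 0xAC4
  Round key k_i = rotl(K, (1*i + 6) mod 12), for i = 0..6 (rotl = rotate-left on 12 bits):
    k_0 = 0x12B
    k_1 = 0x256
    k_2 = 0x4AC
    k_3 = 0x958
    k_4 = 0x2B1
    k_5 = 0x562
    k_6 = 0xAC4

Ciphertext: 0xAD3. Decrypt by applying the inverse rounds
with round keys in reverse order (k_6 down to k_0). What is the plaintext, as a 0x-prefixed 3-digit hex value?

s_0 = ciphertext = 0xAD3
s_1 = InvRound(s_0, k_6) = 0x323
s_2 = InvRound(s_1, k_5) = 0x4DB
s_3 = InvRound(s_2, k_4) = 0x745
s_4 = InvRound(s_3, k_3) = 0x0C2
s_5 = InvRound(s_4, k_2) = 0xB81
s_6 = InvRound(s_5, k_1) = 0x620
s_7 = InvRound(s_6, k_0) = 0x852

0x852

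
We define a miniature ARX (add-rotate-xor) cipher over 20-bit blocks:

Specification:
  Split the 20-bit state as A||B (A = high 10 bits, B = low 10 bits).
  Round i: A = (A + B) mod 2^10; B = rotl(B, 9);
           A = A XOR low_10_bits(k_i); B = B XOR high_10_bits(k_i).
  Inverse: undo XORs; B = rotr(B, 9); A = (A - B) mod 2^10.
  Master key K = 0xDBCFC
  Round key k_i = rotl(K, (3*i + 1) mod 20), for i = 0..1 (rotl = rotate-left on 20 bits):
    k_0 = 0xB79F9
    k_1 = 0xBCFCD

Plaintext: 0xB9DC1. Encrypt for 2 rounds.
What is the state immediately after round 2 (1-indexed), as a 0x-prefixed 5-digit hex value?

s_0 = plaintext = 0xB9DC1
s_1 = Round(s_0, k_0) = 0x5443E
s_2 = Round(s_1, k_1) = 0x90AEC

0x90AEC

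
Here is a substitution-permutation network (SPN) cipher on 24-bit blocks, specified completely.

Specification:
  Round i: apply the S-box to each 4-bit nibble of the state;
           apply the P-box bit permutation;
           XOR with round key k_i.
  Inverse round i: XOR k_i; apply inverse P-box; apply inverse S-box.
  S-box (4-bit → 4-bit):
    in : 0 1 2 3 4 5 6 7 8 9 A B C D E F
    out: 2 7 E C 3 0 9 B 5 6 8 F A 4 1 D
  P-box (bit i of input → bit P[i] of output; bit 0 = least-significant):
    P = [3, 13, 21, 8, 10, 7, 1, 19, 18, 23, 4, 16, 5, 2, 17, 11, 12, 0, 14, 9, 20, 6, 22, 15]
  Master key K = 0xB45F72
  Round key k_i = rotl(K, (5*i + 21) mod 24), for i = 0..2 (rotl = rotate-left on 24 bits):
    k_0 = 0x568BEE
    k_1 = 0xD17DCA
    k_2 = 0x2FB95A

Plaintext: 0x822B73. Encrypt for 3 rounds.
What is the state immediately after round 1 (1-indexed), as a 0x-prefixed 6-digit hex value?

0xA9C47B

s_0 = plaintext = 0x822B73
s_1 = Round(s_0, k_0) = 0xA9C47B
s_2 = Round(s_1, k_1) = 0x7D9047
s_3 = Round(s_2, k_2) = 0xBD5C96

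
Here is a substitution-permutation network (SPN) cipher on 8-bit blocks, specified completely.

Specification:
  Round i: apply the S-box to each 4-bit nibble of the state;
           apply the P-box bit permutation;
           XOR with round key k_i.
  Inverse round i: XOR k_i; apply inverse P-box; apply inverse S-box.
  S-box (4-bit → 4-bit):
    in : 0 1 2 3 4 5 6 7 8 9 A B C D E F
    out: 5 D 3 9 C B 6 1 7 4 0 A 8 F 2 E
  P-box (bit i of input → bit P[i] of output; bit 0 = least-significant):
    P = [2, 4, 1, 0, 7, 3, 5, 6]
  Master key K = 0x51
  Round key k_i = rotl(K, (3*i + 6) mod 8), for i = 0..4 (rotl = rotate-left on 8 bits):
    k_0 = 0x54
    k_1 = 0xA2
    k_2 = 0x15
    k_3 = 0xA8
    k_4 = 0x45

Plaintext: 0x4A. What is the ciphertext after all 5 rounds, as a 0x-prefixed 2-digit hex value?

0x7B

s_0 = plaintext = 0x4A
s_1 = Round(s_0, k_0) = 0x34
s_2 = Round(s_1, k_1) = 0x61
s_3 = Round(s_2, k_2) = 0x3A
s_4 = Round(s_3, k_3) = 0x68
s_5 = Round(s_4, k_4) = 0x7B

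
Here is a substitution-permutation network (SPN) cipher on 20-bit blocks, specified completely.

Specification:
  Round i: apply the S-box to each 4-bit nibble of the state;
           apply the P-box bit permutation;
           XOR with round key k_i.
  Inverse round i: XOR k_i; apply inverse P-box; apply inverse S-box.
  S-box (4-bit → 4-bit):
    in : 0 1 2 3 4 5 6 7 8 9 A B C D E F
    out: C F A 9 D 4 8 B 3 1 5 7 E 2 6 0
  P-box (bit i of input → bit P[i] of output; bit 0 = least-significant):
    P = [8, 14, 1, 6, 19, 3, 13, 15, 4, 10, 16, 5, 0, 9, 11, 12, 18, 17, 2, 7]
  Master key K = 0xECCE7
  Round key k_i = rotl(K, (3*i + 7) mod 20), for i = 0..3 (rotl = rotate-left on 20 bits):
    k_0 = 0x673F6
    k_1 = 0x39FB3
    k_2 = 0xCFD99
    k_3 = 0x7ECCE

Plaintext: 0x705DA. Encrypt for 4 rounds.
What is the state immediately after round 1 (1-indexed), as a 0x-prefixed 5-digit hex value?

0x16A7C

s_0 = plaintext = 0x705DA
s_1 = Round(s_0, k_0) = 0x16A7C
s_2 = Round(s_1, k_1) = 0xC4F6D
s_3 = Round(s_2, k_2) = 0xE251C
s_4 = Round(s_3, k_3) = 0xC1E80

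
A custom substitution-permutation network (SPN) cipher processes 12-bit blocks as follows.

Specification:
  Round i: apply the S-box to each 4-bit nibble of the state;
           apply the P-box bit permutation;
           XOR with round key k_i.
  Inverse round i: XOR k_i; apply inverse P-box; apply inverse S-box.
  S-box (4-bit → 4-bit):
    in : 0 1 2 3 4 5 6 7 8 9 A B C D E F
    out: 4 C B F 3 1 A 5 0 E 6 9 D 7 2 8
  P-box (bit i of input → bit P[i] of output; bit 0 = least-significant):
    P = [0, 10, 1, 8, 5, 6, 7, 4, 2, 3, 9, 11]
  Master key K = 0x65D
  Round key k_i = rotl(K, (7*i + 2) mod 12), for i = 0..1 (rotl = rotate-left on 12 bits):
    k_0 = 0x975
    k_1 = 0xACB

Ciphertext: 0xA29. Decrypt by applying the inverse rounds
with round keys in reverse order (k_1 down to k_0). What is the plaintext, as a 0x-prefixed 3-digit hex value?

s_0 = ciphertext = 0xA29
s_1 = InvRound(s_0, k_1) = 0x8D0
s_2 = InvRound(s_1, k_0) = 0x57B

0x57B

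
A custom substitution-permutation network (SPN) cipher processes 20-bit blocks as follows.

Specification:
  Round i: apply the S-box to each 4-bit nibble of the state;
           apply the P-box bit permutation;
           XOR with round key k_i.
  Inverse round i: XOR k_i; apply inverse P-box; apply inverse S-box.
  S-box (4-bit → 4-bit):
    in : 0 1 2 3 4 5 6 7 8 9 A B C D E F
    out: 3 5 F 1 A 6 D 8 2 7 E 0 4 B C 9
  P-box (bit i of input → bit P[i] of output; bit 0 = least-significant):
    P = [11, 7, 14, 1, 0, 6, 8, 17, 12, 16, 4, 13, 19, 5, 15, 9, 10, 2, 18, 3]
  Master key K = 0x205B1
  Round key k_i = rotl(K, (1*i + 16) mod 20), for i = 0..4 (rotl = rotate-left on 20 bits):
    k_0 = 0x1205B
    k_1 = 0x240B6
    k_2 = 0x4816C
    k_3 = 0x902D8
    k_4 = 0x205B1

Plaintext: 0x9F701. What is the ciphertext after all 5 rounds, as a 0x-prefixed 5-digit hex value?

0x740B0

s_0 = plaintext = 0x9F701
s_1 = Round(s_0, k_0) = 0xD4E1E
s_2 = Round(s_1, k_1) = 0x22789
s_3 = Round(s_2, k_2) = 0x86F80
s_4 = Round(s_3, k_3) = 0x1B81C
s_5 = Round(s_4, k_4) = 0x740B0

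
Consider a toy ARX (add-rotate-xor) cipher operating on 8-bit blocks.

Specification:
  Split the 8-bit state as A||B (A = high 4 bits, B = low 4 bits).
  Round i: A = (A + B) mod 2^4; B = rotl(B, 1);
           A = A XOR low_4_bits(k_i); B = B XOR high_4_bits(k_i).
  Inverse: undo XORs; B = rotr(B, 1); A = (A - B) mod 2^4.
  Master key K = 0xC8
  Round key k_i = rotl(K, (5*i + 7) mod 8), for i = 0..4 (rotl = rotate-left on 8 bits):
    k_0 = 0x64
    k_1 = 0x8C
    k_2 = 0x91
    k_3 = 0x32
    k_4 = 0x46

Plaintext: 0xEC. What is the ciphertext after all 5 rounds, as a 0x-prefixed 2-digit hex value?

s_0 = plaintext = 0xEC
s_1 = Round(s_0, k_0) = 0xEF
s_2 = Round(s_1, k_1) = 0x17
s_3 = Round(s_2, k_2) = 0x97
s_4 = Round(s_3, k_3) = 0x2D
s_5 = Round(s_4, k_4) = 0x9F

0x9F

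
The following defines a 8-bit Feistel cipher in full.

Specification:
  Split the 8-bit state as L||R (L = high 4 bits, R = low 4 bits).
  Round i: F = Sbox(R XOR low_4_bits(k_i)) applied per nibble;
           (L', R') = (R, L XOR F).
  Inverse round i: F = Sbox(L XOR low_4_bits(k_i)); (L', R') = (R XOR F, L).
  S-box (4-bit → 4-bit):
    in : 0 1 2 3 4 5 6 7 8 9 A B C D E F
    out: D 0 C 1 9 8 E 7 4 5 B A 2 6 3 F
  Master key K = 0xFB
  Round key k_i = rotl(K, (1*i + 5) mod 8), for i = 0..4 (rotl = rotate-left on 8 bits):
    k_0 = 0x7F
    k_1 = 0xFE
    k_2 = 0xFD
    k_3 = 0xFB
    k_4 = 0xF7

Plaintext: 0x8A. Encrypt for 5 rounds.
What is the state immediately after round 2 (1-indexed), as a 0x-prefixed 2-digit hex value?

s_0 = plaintext = 0x8A
s_1 = Round(s_0, k_0) = 0xA0
s_2 = Round(s_1, k_1) = 0x09
s_3 = Round(s_2, k_2) = 0x99
s_4 = Round(s_3, k_3) = 0x95
s_5 = Round(s_4, k_4) = 0x55

0x09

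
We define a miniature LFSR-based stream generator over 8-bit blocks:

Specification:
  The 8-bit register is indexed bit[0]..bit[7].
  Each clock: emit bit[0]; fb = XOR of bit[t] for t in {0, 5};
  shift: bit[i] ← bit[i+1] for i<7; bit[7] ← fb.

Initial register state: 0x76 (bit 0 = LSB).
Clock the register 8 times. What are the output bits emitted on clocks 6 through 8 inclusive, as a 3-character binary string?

reg_0 = 0x76
clock 1: out=0, reg = 0xBB
clock 2: out=1, reg = 0x5D
clock 3: out=1, reg = 0xAE
clock 4: out=0, reg = 0xD7
clock 5: out=1, reg = 0xEB
clock 6: out=1, reg = 0x75
clock 7: out=1, reg = 0x3A
clock 8: out=0, reg = 0x9D

110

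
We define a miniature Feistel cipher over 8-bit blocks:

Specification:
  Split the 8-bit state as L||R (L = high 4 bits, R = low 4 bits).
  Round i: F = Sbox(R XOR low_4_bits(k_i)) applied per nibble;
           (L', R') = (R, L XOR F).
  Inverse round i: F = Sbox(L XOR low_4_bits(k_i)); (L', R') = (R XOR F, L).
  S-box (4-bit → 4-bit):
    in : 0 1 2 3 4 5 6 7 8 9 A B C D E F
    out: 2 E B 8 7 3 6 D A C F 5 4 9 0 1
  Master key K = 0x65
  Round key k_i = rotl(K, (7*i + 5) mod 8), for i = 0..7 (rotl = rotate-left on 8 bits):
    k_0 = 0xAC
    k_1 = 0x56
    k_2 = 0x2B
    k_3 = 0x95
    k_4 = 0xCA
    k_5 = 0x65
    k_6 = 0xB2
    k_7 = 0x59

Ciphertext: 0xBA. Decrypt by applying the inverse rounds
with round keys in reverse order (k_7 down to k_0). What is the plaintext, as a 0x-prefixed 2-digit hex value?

0xF5

s_0 = ciphertext = 0xBA
s_1 = InvRound(s_0, k_7) = 0x1B
s_2 = InvRound(s_1, k_6) = 0x31
s_3 = InvRound(s_2, k_5) = 0x73
s_4 = InvRound(s_3, k_4) = 0xA7
s_5 = InvRound(s_4, k_3) = 0x6A
s_6 = InvRound(s_5, k_2) = 0x36
s_7 = InvRound(s_6, k_1) = 0x53
s_8 = InvRound(s_7, k_0) = 0xF5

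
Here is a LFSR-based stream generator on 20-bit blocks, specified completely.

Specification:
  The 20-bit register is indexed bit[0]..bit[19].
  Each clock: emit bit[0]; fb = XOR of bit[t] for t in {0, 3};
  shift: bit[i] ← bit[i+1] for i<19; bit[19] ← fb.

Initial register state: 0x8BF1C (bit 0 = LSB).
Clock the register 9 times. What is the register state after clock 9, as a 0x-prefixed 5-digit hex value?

0x7FC5F

reg_0 = 0x8BF1C
clock 1: out=0, reg = 0xC5F8E
clock 2: out=0, reg = 0xE2FC7
clock 3: out=1, reg = 0xF17E3
clock 4: out=1, reg = 0xF8BF1
clock 5: out=1, reg = 0xFC5F8
clock 6: out=0, reg = 0xFE2FC
clock 7: out=0, reg = 0xFF17E
clock 8: out=0, reg = 0xFF8BF
clock 9: out=1, reg = 0x7FC5F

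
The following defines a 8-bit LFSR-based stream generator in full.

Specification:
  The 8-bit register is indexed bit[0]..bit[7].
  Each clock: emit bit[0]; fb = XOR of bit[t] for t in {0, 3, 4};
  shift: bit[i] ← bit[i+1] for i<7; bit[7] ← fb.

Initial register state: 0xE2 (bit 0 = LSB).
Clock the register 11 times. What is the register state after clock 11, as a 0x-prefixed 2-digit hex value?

0x3E

reg_0 = 0xE2
clock 1: out=0, reg = 0x71
clock 2: out=1, reg = 0x38
clock 3: out=0, reg = 0x1C
clock 4: out=0, reg = 0x0E
clock 5: out=0, reg = 0x87
clock 6: out=1, reg = 0xC3
clock 7: out=1, reg = 0xE1
clock 8: out=1, reg = 0xF0
clock 9: out=0, reg = 0xF8
clock 10: out=0, reg = 0x7C
clock 11: out=0, reg = 0x3E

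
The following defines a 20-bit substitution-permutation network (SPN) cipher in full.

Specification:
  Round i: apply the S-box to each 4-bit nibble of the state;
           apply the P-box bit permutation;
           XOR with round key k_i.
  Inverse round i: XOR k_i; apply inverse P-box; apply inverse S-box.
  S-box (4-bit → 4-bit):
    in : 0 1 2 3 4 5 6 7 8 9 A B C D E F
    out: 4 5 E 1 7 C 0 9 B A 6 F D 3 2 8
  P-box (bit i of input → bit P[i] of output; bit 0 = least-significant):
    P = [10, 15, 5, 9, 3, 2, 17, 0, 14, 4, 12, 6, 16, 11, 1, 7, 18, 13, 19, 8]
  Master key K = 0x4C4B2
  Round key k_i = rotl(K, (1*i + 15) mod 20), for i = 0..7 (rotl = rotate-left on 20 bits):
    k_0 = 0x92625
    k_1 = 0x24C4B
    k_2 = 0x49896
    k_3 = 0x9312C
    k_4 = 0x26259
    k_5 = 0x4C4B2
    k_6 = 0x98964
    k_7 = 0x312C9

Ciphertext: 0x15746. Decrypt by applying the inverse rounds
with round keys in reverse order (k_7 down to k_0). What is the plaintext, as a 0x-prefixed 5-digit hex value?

0x1226F

s_0 = ciphertext = 0x15746
s_1 = InvRound(s_0, k_7) = 0xF53B3
s_2 = InvRound(s_1, k_6) = 0x32B29
s_3 = InvRound(s_2, k_5) = 0x8BDC8
s_4 = InvRound(s_3, k_4) = 0x59458
s_5 = InvRound(s_4, k_3) = 0xB69E4
s_6 = InvRound(s_5, k_2) = 0xB1B0A
s_7 = InvRound(s_6, k_1) = 0x53CF7
s_8 = InvRound(s_7, k_0) = 0x1226F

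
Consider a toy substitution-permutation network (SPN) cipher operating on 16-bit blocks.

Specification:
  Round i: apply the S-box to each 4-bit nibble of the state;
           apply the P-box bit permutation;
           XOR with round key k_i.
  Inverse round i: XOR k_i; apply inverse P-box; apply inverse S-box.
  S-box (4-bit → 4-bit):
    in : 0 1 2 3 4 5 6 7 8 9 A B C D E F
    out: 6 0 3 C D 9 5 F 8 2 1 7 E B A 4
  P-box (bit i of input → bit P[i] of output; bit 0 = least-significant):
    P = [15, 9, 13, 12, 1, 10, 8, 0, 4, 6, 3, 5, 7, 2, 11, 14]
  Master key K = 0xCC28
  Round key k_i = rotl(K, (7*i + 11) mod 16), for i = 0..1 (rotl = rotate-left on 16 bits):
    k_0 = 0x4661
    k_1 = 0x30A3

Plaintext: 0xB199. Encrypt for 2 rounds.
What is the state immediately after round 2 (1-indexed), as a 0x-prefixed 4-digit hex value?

s_0 = plaintext = 0xB199
s_1 = Round(s_0, k_0) = 0x48E5
s_2 = Round(s_1, k_1) = 0xEC02

0xEC02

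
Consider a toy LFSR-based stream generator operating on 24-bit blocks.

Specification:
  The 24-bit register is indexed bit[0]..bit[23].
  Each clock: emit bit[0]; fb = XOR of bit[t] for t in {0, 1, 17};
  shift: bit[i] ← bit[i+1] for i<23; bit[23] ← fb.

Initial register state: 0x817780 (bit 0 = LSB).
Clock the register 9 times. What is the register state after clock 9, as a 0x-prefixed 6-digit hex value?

0x0040BB

reg_0 = 0x817780
clock 1: out=0, reg = 0x40BBC0
clock 2: out=0, reg = 0x205DE0
clock 3: out=0, reg = 0x102EF0
clock 4: out=0, reg = 0x081778
clock 5: out=0, reg = 0x040BBC
clock 6: out=0, reg = 0x0205DE
clock 7: out=0, reg = 0x0102EF
clock 8: out=1, reg = 0x008177
clock 9: out=1, reg = 0x0040BB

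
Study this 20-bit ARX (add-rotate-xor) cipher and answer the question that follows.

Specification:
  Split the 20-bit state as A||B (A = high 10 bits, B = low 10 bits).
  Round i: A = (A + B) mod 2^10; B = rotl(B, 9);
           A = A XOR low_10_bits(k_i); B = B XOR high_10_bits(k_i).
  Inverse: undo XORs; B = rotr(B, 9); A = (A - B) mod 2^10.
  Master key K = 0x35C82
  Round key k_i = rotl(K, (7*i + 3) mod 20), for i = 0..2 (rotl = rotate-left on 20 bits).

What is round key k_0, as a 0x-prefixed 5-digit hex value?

K = 0x35C82
k_0 = rotl(K, (7*0+3) mod 20) = rotl(K, 3) = 0xAE411

0xAE411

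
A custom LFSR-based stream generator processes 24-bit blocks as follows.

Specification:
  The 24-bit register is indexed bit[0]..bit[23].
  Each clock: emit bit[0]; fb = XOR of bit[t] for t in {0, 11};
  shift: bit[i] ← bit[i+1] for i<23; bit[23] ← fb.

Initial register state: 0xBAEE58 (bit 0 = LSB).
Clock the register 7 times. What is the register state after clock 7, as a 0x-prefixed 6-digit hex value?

0x0B75DC

reg_0 = 0xBAEE58
clock 1: out=0, reg = 0xDD772C
clock 2: out=0, reg = 0x6EBB96
clock 3: out=0, reg = 0xB75DCB
clock 4: out=1, reg = 0x5BAEE5
clock 5: out=1, reg = 0x2DD772
clock 6: out=0, reg = 0x16EBB9
clock 7: out=1, reg = 0x0B75DC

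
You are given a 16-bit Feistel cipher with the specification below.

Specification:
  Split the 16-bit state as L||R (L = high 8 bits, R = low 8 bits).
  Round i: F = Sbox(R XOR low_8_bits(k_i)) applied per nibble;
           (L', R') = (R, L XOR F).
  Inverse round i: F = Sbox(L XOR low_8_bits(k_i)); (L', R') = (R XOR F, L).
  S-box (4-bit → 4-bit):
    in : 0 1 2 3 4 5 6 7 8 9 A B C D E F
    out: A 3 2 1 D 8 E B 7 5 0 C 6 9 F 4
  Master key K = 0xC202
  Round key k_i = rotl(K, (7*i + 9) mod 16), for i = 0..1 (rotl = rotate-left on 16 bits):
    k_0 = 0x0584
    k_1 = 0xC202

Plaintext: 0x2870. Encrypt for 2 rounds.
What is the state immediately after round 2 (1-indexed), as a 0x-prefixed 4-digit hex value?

s_0 = plaintext = 0x2870
s_1 = Round(s_0, k_0) = 0x7065
s_2 = Round(s_1, k_1) = 0x659B

0x659B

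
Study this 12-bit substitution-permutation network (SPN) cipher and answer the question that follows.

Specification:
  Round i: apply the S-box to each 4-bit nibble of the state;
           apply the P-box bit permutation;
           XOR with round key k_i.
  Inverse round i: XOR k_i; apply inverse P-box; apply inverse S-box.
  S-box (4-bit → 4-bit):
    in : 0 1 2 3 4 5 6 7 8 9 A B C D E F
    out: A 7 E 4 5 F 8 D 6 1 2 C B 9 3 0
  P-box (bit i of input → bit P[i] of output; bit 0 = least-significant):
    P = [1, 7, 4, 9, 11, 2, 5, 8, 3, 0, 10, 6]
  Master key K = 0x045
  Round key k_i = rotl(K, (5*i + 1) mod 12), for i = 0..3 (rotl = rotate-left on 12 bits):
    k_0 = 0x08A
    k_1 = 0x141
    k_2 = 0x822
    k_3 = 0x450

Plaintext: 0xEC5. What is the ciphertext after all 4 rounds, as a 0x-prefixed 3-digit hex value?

0xAB4

s_0 = plaintext = 0xEC5
s_1 = Round(s_0, k_0) = 0xB15
s_2 = Round(s_1, k_1) = 0xFB7
s_3 = Round(s_2, k_2) = 0xB10
s_4 = Round(s_3, k_3) = 0xAB4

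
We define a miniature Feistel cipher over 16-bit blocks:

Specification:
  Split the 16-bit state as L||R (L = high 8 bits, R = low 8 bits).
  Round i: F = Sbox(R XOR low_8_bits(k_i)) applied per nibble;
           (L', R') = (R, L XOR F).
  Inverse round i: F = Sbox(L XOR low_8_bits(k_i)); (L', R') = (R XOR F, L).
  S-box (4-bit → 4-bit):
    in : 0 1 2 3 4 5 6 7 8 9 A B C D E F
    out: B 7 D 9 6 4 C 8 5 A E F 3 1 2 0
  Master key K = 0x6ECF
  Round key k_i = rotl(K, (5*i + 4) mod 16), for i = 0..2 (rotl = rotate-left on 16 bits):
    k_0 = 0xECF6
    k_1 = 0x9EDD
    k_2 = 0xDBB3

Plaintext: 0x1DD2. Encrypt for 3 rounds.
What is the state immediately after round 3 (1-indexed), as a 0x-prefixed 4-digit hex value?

s_0 = plaintext = 0x1DD2
s_1 = Round(s_0, k_0) = 0xD2CB
s_2 = Round(s_1, k_1) = 0xCBAE
s_3 = Round(s_2, k_2) = 0xAEBA

0xAEBA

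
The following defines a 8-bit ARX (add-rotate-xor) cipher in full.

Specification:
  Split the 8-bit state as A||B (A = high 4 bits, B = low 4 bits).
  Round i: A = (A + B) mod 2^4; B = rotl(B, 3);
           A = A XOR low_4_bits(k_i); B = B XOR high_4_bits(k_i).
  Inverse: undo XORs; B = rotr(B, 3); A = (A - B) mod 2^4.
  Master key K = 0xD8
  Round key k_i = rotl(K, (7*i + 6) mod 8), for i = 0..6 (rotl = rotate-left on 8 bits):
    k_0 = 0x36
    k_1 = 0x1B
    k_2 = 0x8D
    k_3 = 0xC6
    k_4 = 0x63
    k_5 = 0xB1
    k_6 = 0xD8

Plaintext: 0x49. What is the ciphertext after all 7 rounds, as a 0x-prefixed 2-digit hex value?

s_0 = plaintext = 0x49
s_1 = Round(s_0, k_0) = 0xBF
s_2 = Round(s_1, k_1) = 0x1E
s_3 = Round(s_2, k_2) = 0x2F
s_4 = Round(s_3, k_3) = 0x73
s_5 = Round(s_4, k_4) = 0x9F
s_6 = Round(s_5, k_5) = 0x94
s_7 = Round(s_6, k_6) = 0x5F

0x5F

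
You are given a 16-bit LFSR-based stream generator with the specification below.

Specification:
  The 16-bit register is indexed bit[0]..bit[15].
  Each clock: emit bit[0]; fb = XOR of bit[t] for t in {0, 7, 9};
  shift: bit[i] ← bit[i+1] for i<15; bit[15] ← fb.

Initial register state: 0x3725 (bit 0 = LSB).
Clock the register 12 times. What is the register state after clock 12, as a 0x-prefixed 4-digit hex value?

reg_0 = 0x3725
clock 1: out=1, reg = 0x1B92
clock 2: out=0, reg = 0x0DC9
clock 3: out=1, reg = 0x06E4
clock 4: out=0, reg = 0x0372
clock 5: out=0, reg = 0x81B9
clock 6: out=1, reg = 0x40DC
clock 7: out=0, reg = 0xA06E
clock 8: out=0, reg = 0x5037
clock 9: out=1, reg = 0xA81B
clock 10: out=1, reg = 0xD40D
clock 11: out=1, reg = 0xEA06
clock 12: out=0, reg = 0xF503

0xF503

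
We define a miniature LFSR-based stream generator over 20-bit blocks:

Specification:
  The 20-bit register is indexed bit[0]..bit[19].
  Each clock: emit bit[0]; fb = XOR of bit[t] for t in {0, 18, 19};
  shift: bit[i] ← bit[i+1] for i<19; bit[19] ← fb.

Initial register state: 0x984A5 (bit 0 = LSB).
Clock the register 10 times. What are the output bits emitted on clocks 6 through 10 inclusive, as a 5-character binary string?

reg_0 = 0x984A5
clock 1: out=1, reg = 0x4C252
clock 2: out=0, reg = 0xA6129
clock 3: out=1, reg = 0x53094
clock 4: out=0, reg = 0xA984A
clock 5: out=0, reg = 0xD4C25
clock 6: out=1, reg = 0xEA612
clock 7: out=0, reg = 0x75309
clock 8: out=1, reg = 0x3A984
clock 9: out=0, reg = 0x1D4C2
clock 10: out=0, reg = 0x0EA61

10100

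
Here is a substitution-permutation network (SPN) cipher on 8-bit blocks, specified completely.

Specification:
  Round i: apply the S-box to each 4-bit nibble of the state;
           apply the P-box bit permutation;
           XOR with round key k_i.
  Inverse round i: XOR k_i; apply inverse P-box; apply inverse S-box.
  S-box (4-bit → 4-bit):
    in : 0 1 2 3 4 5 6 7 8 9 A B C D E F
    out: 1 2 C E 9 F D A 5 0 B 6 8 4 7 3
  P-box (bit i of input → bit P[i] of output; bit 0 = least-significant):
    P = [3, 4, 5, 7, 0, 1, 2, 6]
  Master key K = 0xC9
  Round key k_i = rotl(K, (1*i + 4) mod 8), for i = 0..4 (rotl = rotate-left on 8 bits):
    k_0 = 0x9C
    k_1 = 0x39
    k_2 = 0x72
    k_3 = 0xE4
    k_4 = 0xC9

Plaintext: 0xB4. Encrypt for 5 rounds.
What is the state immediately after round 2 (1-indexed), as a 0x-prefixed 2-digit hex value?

0x9B

s_0 = plaintext = 0xB4
s_1 = Round(s_0, k_0) = 0x12
s_2 = Round(s_1, k_1) = 0x9B
s_3 = Round(s_2, k_2) = 0x42
s_4 = Round(s_3, k_3) = 0x05
s_5 = Round(s_4, k_4) = 0x70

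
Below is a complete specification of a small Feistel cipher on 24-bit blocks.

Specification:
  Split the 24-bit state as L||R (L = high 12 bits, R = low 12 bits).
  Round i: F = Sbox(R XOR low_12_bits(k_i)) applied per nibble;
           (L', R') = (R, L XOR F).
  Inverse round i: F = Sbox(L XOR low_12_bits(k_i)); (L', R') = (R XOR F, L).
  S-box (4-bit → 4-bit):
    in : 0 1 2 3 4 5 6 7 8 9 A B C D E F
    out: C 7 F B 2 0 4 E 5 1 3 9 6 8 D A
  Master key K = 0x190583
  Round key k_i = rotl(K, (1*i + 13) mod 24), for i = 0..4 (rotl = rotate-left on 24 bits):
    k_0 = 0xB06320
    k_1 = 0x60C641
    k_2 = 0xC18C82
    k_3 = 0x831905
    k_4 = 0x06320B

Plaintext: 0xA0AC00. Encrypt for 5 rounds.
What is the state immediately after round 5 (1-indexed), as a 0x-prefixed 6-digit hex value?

s_0 = plaintext = 0xA0AC00
s_1 = Round(s_0, k_0) = 0xC000F6
s_2 = Round(s_1, k_1) = 0x0F689E
s_3 = Round(s_2, k_2) = 0x89E280
s_4 = Round(s_3, k_3) = 0x2801CE
s_5 = Round(s_4, k_4) = 0x1CE9E0

0x1CE9E0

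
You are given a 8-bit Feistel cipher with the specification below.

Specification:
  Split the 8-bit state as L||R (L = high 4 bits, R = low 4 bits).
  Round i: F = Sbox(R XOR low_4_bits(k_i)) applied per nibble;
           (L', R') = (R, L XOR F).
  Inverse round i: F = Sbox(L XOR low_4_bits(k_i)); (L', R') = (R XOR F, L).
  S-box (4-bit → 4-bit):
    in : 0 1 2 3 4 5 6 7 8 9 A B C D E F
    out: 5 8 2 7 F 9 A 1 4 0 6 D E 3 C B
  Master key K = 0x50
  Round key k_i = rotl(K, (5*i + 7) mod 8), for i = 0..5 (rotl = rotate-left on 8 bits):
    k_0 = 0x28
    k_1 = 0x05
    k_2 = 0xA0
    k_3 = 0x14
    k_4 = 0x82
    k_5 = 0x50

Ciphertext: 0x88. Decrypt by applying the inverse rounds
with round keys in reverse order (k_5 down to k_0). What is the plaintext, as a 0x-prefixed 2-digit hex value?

s_0 = ciphertext = 0x88
s_1 = InvRound(s_0, k_5) = 0xC8
s_2 = InvRound(s_1, k_4) = 0x4C
s_3 = InvRound(s_2, k_3) = 0x94
s_4 = InvRound(s_3, k_2) = 0x49
s_5 = InvRound(s_4, k_1) = 0x14
s_6 = InvRound(s_5, k_0) = 0x41

0x41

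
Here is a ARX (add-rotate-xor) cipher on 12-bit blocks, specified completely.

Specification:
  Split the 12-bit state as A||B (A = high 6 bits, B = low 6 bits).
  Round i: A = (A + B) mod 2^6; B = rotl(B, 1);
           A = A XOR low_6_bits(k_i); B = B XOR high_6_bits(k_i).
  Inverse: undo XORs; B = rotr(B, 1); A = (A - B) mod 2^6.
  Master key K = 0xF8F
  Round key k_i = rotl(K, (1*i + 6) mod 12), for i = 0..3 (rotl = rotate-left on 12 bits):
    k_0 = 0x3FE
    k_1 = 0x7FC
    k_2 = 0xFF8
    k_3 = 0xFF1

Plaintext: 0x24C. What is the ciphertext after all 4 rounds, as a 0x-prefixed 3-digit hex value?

s_0 = plaintext = 0x24C
s_1 = Round(s_0, k_0) = 0xAD7
s_2 = Round(s_1, k_1) = 0xFB1
s_3 = Round(s_2, k_2) = 0x5DC
s_4 = Round(s_3, k_3) = 0x087

0x087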